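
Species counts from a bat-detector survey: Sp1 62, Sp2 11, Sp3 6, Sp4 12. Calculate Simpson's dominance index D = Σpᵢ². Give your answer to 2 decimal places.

0.50

Total N = 62+11+6+12 = 91, so the proportions are 0.6813, 0.1209, 0.0659, 0.1319 (working shown to 4 dp, full precision carried).
D = 0.6813² + 0.1209² + 0.0659² + 0.1319² = 0.4642 + 0.0146 + 0.0043 + 0.0174 = 0.5005.
To 2 decimal places, D = 0.50.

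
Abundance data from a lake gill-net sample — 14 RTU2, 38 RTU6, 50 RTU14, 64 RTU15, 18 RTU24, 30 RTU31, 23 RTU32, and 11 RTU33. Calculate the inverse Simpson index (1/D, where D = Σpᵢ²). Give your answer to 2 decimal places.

6.08

Total N = 14+38+50+64+18+30+23+11 = 248, so the proportions are 0.056452, 0.153226, 0.201613, 0.258065, 0.072581, 0.120968, 0.092742, 0.044355 (working shown to 6 dp, full precision carried).
D = 0.056452² + 0.153226² + 0.201613² + 0.258065² + 0.072581² + 0.120968² + 0.092742² + 0.044355² = 0.003187 + 0.023478 + 0.040648 + 0.066597 + 0.005268 + 0.014633 + 0.008601 + 0.001967 = 0.164380.
So 1/D = 6.0835, i.e. 6.08 to 2 decimal places.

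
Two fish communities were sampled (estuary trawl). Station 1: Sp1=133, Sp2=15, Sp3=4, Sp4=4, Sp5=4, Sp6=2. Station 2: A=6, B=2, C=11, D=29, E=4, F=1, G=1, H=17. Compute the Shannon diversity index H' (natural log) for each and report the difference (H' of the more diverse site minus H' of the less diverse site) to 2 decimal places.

0.88

Station 1: N=162, proportions 0.821, 0.0926, 0.0247, 0.0247, 0.0247, 0.0123, giving H' = 0.7107 (working shown to 4 dp, full precision carried).
Station 2: N=71, proportions 0.0845, 0.0282, 0.1549, 0.4085, 0.0563, 0.0141, 0.0141, 0.2394, giving H' = 1.5884.
Difference = |0.7107 − 1.5884| = 0.8777, i.e. 0.88 to 2 decimal places.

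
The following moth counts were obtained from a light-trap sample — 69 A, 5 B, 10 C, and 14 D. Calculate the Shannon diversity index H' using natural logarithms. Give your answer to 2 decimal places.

Total N = 69+5+10+14 = 98, so the proportions are 0.7041, 0.051, 0.102, 0.1429 (working shown to 4 dp, full precision carried).
Each pᵢ ln pᵢ term: 0.7041×(-0.3509)=-0.2470, 0.051×(-2.9755)=-0.1518, 0.102×(-2.2824)=-0.2329, 0.1429×(-1.9459)=-0.2780.
Sum = -0.9097, so H' = 0.91.

0.91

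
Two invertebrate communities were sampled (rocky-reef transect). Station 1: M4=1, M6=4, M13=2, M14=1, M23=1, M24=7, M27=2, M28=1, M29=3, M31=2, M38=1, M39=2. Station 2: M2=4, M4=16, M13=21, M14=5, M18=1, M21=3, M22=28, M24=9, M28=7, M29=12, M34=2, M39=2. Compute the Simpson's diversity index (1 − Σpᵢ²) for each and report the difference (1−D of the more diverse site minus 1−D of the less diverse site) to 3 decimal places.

Station 1: N=27, proportions 0.03704, 0.14815, 0.07407, 0.03704, 0.03704, 0.25926, 0.07407, 0.03704, 0.11111, 0.07407, 0.03704, 0.07407, giving 1−D = 0.86968 (working shown to 5 dp, full precision carried).
Station 2: N=110, proportions 0.03636, 0.14545, 0.19091, 0.04545, 0.00909, 0.02727, 0.25455, 0.08182, 0.06364, 0.10909, 0.01818, 0.01818, giving 1−D = 0.85008.
Difference = |0.86968 − 0.85008| = 0.01960, i.e. 0.020 to 3 decimal places.

0.020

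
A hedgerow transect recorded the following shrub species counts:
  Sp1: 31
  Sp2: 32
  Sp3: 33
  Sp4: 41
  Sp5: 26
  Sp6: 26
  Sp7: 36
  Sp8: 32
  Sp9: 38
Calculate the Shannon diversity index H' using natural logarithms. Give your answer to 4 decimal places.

2.1868

Total N = 31+32+33+41+26+26+36+32+38 = 295, so the proportions are 0.105085, 0.108475, 0.111864, 0.138983, 0.088136, 0.088136, 0.122034, 0.108475, 0.128814 (working shown to 6 dp, full precision carried).
Each pᵢ ln pᵢ term: 0.105085×(-2.252988)=-0.236755, 0.108475×(-2.221239)=-0.240948, 0.111864×(-2.190468)=-0.245035, 0.138983×(-1.973403)=-0.274270, 0.088136×(-2.428879)=-0.214071, 0.088136×(-2.428879)=-0.214071, 0.122034×(-2.103456)=-0.256693, 0.108475×(-2.221239)=-0.240948, 0.128814×(-2.049389)=-0.263989.
Sum = -2.186779, so H' = 2.1868.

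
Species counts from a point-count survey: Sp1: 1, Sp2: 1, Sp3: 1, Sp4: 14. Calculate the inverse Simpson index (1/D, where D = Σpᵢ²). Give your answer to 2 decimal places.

Total N = 1+1+1+14 = 17, so the proportions are 0.05882, 0.05882, 0.05882, 0.82353 (working shown to 5 dp, full precision carried).
D = 0.05882² + 0.05882² + 0.05882² + 0.82353² = 0.00346 + 0.00346 + 0.00346 + 0.67820 = 0.68858.
So 1/D = 1.4523, i.e. 1.45 to 2 decimal places.

1.45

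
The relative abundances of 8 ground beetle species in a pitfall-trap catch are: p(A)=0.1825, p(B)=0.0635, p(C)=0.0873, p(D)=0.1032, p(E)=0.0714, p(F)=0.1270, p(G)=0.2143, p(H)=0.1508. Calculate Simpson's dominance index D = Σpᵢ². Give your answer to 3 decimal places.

0.146

D = 0.1825² + 0.0635² + 0.0873² + 0.1032² + 0.0714² + 0.127² + 0.2143² + 0.1508² = 0.03331 + 0.00403 + 0.00762 + 0.01065 + 0.00510 + 0.01613 + 0.04592 + 0.02274 = 0.14550 (working shown to 5 dp, full precision carried).
To 3 decimal places, D = 0.146.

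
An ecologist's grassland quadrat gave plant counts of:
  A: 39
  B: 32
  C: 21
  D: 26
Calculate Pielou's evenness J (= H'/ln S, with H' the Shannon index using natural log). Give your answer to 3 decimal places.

Total N = 39+32+21+26 = 118, so the proportions are 0.33051, 0.27119, 0.17797, 0.22034 (working shown to 5 dp, full precision carried).
H' = −Σ pᵢ ln pᵢ = −((-0.36591) + (-0.35388) + (-0.30720) + (-0.33328)) = 1.36028.
With S = 4 species, ln S = 1.38629, so J = 1.36028/1.38629 = 0.98123, i.e. 0.981 to 3 decimal places.

0.981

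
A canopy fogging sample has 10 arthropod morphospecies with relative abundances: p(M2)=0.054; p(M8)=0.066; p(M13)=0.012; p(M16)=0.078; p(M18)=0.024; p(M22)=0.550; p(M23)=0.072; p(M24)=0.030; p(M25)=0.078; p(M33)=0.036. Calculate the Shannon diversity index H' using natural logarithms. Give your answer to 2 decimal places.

1.62

Each pᵢ ln pᵢ term (working shown to 4 dp, full precision carried): 0.054×(-2.9188)=-0.1576, 0.066×(-2.7181)=-0.1794, 0.012×(-4.4228)=-0.0531, 0.078×(-2.5510)=-0.1990, 0.024×(-3.7297)=-0.0895, 0.55×(-0.5978)=-0.3288, 0.072×(-2.6311)=-0.1894, 0.03×(-3.5066)=-0.1052, 0.078×(-2.5510)=-0.1990, 0.036×(-3.3242)=-0.1197.
Sum = -1.6207, so H' = 1.62.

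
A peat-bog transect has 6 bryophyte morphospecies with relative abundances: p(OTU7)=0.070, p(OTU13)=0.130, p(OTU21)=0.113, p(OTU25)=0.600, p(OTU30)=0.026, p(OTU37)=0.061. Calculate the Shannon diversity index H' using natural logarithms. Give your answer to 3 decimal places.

1.270

Each pᵢ ln pᵢ term (working shown to 5 dp, full precision carried): 0.07×(-2.65926)=-0.18615, 0.13×(-2.04022)=-0.26523, 0.113×(-2.18037)=-0.24638, 0.6×(-0.51083)=-0.30650, 0.026×(-3.64966)=-0.09489, 0.061×(-2.79688)=-0.17061.
Sum = -1.26975, so H' = 1.270.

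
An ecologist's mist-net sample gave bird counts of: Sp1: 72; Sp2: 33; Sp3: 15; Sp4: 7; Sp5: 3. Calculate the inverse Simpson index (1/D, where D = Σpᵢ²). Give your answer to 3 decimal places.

2.578

Total N = 72+33+15+7+3 = 130, so the proportions are 0.553846, 0.253846, 0.115385, 0.053846, 0.023077 (working shown to 6 dp, full precision carried).
D = 0.553846² + 0.253846² + 0.115385² + 0.053846² + 0.023077² = 0.306746 + 0.064438 + 0.013314 + 0.002899 + 0.000533 = 0.387929.
So 1/D = 2.57779, i.e. 2.578 to 3 decimal places.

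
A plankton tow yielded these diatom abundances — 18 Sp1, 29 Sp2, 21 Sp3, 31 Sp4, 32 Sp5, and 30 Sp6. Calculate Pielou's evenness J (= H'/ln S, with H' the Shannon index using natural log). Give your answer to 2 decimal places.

0.99

Total N = 18+29+21+31+32+30 = 161, so the proportions are 0.1118, 0.1801, 0.1304, 0.1925, 0.1988, 0.1863 (working shown to 4 dp, full precision carried).
H' = −Σ pᵢ ln pᵢ = −((-0.2450) + (-0.3088) + (-0.2657) + (-0.3172) + (-0.3211) + (-0.3131)) = 1.7708.
With S = 6 species, ln S = 1.7918, so J = 1.7708/1.7918 = 0.9883, i.e. 0.99 to 2 decimal places.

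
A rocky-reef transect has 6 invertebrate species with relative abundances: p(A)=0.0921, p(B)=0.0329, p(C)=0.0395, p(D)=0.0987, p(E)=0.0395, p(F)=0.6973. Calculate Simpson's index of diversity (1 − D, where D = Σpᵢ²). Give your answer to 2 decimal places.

D = 0.0921² + 0.0329² + 0.0395² + 0.0987² + 0.0395² + 0.6973² = 0.0085 + 0.0011 + 0.0016 + 0.0097 + 0.0016 + 0.4862 = 0.5087 (working shown to 4 dp, full precision carried).
So 1 − D = 0.4913, i.e. 0.49 to 2 decimal places.

0.49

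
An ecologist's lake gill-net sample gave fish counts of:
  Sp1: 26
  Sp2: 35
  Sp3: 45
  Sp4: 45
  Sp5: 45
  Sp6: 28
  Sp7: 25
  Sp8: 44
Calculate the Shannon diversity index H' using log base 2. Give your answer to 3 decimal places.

2.959

Total N = 26+35+45+45+45+28+25+44 = 293, so the proportions are 0.08874, 0.11945, 0.15358, 0.15358, 0.15358, 0.09556, 0.08532, 0.15017 (working shown to 5 dp, full precision carried).
Each pᵢ log₂ pᵢ term: 0.08874×(-3.49432)=-0.31008, 0.11945×(-3.06547)=-0.36618, 0.15358×(-2.70290)=-0.41512, 0.15358×(-2.70290)=-0.41512, 0.15358×(-2.70290)=-0.41512, 0.09556×(-3.38740)=-0.32371, 0.08532×(-3.55090)=-0.30298, 0.15017×(-2.73533)=-0.41077.
Sum = -2.95908, so H' = 2.959.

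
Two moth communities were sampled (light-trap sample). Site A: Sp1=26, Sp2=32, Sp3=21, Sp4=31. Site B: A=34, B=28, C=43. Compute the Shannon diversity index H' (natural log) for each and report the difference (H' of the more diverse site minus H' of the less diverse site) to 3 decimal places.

Site A: N=110, proportions 0.23636, 0.29091, 0.19091, 0.28182, giving H' = 1.37318 (working shown to 5 dp, full precision carried).
Site B: N=105, proportions 0.32381, 0.26667, 0.40952, giving H' = 1.08320.
Difference = |1.37318 − 1.08320| = 0.28998, i.e. 0.290 to 3 decimal places.

0.290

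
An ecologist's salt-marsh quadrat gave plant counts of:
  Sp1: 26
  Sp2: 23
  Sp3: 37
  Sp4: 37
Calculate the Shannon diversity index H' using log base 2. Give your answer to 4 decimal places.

1.9689

Total N = 26+23+37+37 = 123, so the proportions are 0.211382, 0.186992, 0.300813, 0.300813 (working shown to 6 dp, full precision carried).
Each pᵢ log₂ pᵢ term: 0.211382×(-2.242075)=-0.473935, 0.186992×(-2.418953)=-0.452324, 0.300813×(-1.733061)=-0.521327, 0.300813×(-1.733061)=-0.521327.
Sum = -1.968914, so H' = 1.9689.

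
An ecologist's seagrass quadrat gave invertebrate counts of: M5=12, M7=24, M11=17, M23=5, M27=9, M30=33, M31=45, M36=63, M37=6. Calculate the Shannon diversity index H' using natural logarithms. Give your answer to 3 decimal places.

Total N = 12+24+17+5+9+33+45+63+6 = 214, so the proportions are 0.05607, 0.11215, 0.07944, 0.02336, 0.04206, 0.15421, 0.21028, 0.29439, 0.02804 (working shown to 5 dp, full precision carried).
Each pᵢ ln pᵢ term: 0.05607×(-2.88107)=-0.16156, 0.11215×(-2.18792)=-0.24537, 0.07944×(-2.53276)=-0.20120, 0.02336×(-3.75654)=-0.08777, 0.04206×(-3.16875)=-0.13327, 0.15421×(-1.86947)=-0.28828, 0.21028×(-1.55931)=-0.32789, 0.29439×(-1.22284)=-0.36000, 0.02804×(-3.57422)=-0.10021.
Sum = -1.90555, so H' = 1.906.

1.906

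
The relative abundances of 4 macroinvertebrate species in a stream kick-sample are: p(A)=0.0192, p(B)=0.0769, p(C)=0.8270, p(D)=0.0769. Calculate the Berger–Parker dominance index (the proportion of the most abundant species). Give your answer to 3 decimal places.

The largest proportion is 0.827, i.e. d = 0.827 to 3 decimal places.

0.827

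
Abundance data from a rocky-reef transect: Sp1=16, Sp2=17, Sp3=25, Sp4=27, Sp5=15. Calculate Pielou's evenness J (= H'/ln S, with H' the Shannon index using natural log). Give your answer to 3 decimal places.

0.981

Total N = 16+17+25+27+15 = 100, so the proportions are 0.16, 0.17, 0.25, 0.27, 0.15 (working shown to 5 dp, full precision carried).
H' = −Σ pᵢ ln pᵢ = −((-0.29321) + (-0.30123) + (-0.34657) + (-0.35352) + (-0.28457)) = 1.57911.
With S = 5 species, ln S = 1.60944, so J = 1.57911/1.60944 = 0.98115, i.e. 0.981 to 3 decimal places.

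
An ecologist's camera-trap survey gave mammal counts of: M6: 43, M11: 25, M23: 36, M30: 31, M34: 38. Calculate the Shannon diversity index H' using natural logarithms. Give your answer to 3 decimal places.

Total N = 43+25+36+31+38 = 173, so the proportions are 0.24855, 0.14451, 0.20809, 0.17919, 0.21965 (working shown to 5 dp, full precision carried).
Each pᵢ ln pᵢ term: 0.24855×(-1.39209)=-0.34601, 0.14451×(-1.93442)=-0.27954, 0.20809×(-1.56977)=-0.32666, 0.17919×(-1.71930)=-0.30808, 0.21965×(-1.51571)=-0.33293.
Sum = -1.59322, so H' = 1.593.

1.593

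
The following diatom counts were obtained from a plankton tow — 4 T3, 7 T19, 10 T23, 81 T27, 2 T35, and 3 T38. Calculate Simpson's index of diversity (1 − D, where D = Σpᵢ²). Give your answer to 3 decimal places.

Total N = 4+7+10+81+2+3 = 107, so the proportions are 0.03738, 0.06542, 0.09346, 0.75701, 0.01869, 0.02804 (working shown to 5 dp, full precision carried).
D = 0.03738² + 0.06542² + 0.09346² + 0.75701² + 0.01869² + 0.02804² = 0.00140 + 0.00428 + 0.00873 + 0.57306 + 0.00035 + 0.00079 = 0.58861.
So 1 − D = 0.41139, i.e. 0.411 to 3 decimal places.

0.411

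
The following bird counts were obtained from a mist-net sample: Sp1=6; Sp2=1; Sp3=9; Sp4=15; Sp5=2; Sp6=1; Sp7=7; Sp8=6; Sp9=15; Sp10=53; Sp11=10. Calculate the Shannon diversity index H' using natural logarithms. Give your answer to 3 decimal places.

Total N = 6+1+9+15+2+1+7+6+15+53+10 = 125, so the proportions are 0.048, 0.008, 0.072, 0.12, 0.016, 0.008, 0.056, 0.048, 0.12, 0.424, 0.08 (working shown to 6 dp, full precision carried).
Each pᵢ ln pᵢ term: 0.048×(-3.036554)=-0.145755, 0.008×(-4.828314)=-0.038627, 0.072×(-2.631089)=-0.189438, 0.12×(-2.120264)=-0.254432, 0.016×(-4.135167)=-0.066163, 0.008×(-4.828314)=-0.038627, 0.056×(-2.882404)=-0.161415, 0.048×(-3.036554)=-0.145755, 0.12×(-2.120264)=-0.254432, 0.424×(-0.858022)=-0.363801, 0.08×(-2.525729)=-0.202058.
Sum = -1.860501, so H' = 1.861.

1.861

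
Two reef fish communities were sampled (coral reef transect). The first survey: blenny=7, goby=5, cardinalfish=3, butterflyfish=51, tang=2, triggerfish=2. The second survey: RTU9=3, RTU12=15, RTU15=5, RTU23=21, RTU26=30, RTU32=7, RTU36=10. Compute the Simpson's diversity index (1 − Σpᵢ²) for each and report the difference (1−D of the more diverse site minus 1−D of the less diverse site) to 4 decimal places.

The first survey: N=70, proportions 0.1, 0.0714286, 0.0428571, 0.7285714, 0.0285714, 0.0285714, giving 1−D = 0.4506122 (working shown to 7 dp, full precision carried).
The second survey: N=91, proportions 0.032967, 0.1648352, 0.0549451, 0.2307692, 0.3296703, 0.0769231, 0.1098901, giving 1−D = 0.7887936.
Difference = |0.4506122 − 0.7887936| = 0.3381814, i.e. 0.3382 to 4 decimal places.

0.3382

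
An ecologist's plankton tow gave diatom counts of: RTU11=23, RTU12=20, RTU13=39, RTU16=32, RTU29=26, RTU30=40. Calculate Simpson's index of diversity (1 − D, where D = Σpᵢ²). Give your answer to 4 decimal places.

Total N = 23+20+39+32+26+40 = 180, so the proportions are 0.127778, 0.111111, 0.216667, 0.177778, 0.144444, 0.222222 (working shown to 6 dp, full precision carried).
D = 0.127778² + 0.111111² + 0.216667² + 0.177778² + 0.144444² + 0.222222² = 0.016327 + 0.012346 + 0.046944 + 0.031605 + 0.020864 + 0.049383 = 0.177469.
So 1 − D = 0.822531, i.e. 0.8225 to 4 decimal places.

0.8225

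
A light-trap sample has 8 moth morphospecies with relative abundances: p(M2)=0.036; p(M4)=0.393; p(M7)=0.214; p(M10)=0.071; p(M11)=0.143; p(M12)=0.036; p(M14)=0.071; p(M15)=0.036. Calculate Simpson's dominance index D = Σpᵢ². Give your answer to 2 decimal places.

D = 0.036² + 0.393² + 0.214² + 0.071² + 0.143² + 0.036² + 0.071² + 0.036² = 0.0013 + 0.1544 + 0.0458 + 0.0050 + 0.0204 + 0.0013 + 0.0050 + 0.0013 = 0.2347 (working shown to 4 dp, full precision carried).
To 2 decimal places, D = 0.23.

0.23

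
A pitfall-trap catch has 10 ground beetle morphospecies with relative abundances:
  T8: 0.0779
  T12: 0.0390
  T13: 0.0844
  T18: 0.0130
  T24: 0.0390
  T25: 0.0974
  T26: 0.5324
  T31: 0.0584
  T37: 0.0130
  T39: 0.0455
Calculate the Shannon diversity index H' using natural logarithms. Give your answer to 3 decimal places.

Each pᵢ ln pᵢ term (working shown to 5 dp, full precision carried): 0.0779×(-2.55233)=-0.19883, 0.039×(-3.24419)=-0.12652, 0.0844×(-2.47219)=-0.20865, 0.013×(-4.34281)=-0.05646, 0.039×(-3.24419)=-0.12652, 0.0974×(-2.32893)=-0.22684, 0.5324×(-0.63036)=-0.33560, 0.0584×(-2.84044)=-0.16588, 0.013×(-4.34281)=-0.05646, 0.0455×(-3.09004)=-0.14060.
Sum = -1.64236, so H' = 1.642.

1.642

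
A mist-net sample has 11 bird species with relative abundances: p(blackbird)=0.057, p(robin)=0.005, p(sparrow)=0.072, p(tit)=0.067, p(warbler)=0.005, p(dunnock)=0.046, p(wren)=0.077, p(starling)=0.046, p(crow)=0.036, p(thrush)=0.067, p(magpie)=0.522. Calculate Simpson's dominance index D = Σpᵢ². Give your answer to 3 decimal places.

D = 0.057² + 0.005² + 0.072² + 0.067² + 0.005² + 0.046² + 0.077² + 0.046² + 0.036² + 0.067² + 0.522² = 0.00325 + 0.00003 + 0.00518 + 0.00449 + 0.00003 + 0.00212 + 0.00593 + 0.00212 + 0.00130 + 0.00449 + 0.27248 = 0.30140 (working shown to 5 dp, full precision carried).
To 3 decimal places, D = 0.301.

0.301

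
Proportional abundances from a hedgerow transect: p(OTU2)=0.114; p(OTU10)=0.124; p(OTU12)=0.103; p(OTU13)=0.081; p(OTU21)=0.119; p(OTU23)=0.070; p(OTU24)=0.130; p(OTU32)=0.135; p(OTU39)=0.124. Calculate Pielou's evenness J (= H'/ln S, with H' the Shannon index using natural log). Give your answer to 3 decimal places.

H' = −Σ pᵢ ln pᵢ = −((-0.24756) + (-0.25885) + (-0.23412) + (-0.20358) + (-0.25331) + (-0.18615) + (-0.26523) + (-0.27033) + (-0.25885)) = 2.17797 (working shown to 5 dp, full precision carried).
With S = 9 species, ln S = 2.19722, so J = 2.17797/2.19722 = 0.99124, i.e. 0.991 to 3 decimal places.

0.991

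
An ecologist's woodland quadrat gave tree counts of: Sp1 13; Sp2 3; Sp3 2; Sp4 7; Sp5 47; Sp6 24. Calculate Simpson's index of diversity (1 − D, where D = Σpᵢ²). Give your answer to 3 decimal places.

Total N = 13+3+2+7+47+24 = 96, so the proportions are 0.13542, 0.03125, 0.02083, 0.07292, 0.48958, 0.25 (working shown to 5 dp, full precision carried).
D = 0.13542² + 0.03125² + 0.02083² + 0.07292² + 0.48958² + 0.25² = 0.01834 + 0.00098 + 0.00043 + 0.00532 + 0.23969 + 0.06250 = 0.32726.
So 1 − D = 0.67274, i.e. 0.673 to 3 decimal places.

0.673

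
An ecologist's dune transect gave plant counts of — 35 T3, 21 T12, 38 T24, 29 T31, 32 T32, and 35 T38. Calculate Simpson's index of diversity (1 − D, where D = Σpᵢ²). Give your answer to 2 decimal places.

Total N = 35+21+38+29+32+35 = 190, so the proportions are 0.1842, 0.1105, 0.2, 0.1526, 0.1684, 0.1842 (working shown to 4 dp, full precision carried).
D = 0.1842² + 0.1105² + 0.2² + 0.1526² + 0.1684² + 0.1842² = 0.0339 + 0.0122 + 0.0400 + 0.0233 + 0.0284 + 0.0339 = 0.1717.
So 1 − D = 0.8283, i.e. 0.83 to 2 decimal places.

0.83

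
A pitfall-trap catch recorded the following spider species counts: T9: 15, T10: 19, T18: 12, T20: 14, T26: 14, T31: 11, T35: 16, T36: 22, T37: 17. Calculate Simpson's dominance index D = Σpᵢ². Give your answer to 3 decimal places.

Total N = 15+19+12+14+14+11+16+22+17 = 140, so the proportions are 0.10714, 0.13571, 0.08571, 0.1, 0.1, 0.07857, 0.11429, 0.15714, 0.12143 (working shown to 5 dp, full precision carried).
D = 0.10714² + 0.13571² + 0.08571² + 0.1² + 0.1² + 0.07857² + 0.11429² + 0.15714² + 0.12143² = 0.01148 + 0.01842 + 0.00735 + 0.01000 + 0.01000 + 0.00617 + 0.01306 + 0.02469 + 0.01474 = 0.11592.
To 3 decimal places, D = 0.116.

0.116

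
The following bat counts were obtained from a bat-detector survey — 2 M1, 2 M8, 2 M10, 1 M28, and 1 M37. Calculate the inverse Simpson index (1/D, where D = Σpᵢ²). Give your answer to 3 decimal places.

4.571

Total N = 2+2+2+1+1 = 8, so the proportions are 0.25, 0.25, 0.25, 0.125, 0.125 (working shown to 7 dp, full precision carried).
D = 0.25² + 0.25² + 0.25² + 0.125² + 0.125² = 0.0625000 + 0.0625000 + 0.0625000 + 0.0156250 + 0.0156250 = 0.2187500.
So 1/D = 4.57143, i.e. 4.571 to 3 decimal places.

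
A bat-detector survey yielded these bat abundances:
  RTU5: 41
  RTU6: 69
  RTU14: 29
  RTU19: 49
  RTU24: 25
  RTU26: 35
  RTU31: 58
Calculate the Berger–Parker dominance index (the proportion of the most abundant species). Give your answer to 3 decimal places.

0.225

Total N = 41+69+29+49+25+35+58 = 306, so the proportions are 0.13399, 0.22549, 0.09477, 0.16013, 0.0817, 0.11438, 0.18954 (working shown to 5 dp, full precision carried).
The largest proportion is 0.22549, i.e. d = 0.225 to 3 decimal places.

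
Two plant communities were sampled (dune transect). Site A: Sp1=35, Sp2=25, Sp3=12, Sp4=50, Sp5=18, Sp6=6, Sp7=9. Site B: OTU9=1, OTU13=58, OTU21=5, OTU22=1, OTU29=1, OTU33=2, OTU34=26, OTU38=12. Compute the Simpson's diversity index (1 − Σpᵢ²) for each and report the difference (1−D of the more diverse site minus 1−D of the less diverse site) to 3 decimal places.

0.170

Site A: N=155, proportions 0.22581, 0.16129, 0.07742, 0.32258, 0.11613, 0.03871, 0.05806, giving 1−D = 0.79459 (working shown to 5 dp, full precision carried).
Site B: N=106, proportions 0.00943, 0.54717, 0.04717, 0.00943, 0.00943, 0.01887, 0.24528, 0.11321, giving 1−D = 0.62478.
Difference = |0.79459 − 0.62478| = 0.16981, i.e. 0.170 to 3 decimal places.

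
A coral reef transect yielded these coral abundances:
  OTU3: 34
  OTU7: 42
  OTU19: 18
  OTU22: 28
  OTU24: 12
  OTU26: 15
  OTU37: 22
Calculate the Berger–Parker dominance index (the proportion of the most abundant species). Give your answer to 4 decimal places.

Total N = 34+42+18+28+12+15+22 = 171, so the proportions are 0.19883, 0.245614, 0.105263, 0.163743, 0.070175, 0.087719, 0.128655 (working shown to 6 dp, full precision carried).
The largest proportion is 0.245614, i.e. d = 0.2456 to 4 decimal places.

0.2456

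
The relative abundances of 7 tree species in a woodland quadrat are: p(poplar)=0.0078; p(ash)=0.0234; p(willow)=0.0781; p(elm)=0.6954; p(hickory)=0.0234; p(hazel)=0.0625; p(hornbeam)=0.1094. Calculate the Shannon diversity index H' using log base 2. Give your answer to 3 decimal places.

1.559

Each pᵢ log₂ pᵢ term (working shown to 5 dp, full precision carried): 0.0078×(-7.00231)=-0.05462, 0.0234×(-5.41735)=-0.12677, 0.0781×(-3.67853)=-0.28729, 0.6954×(-0.52409)=-0.36445, 0.0234×(-5.41735)=-0.12677, 0.0625×(-4.00000)=-0.25000, 0.1094×(-3.19232)=-0.34924.
Sum = -1.55913, so H' = 1.559.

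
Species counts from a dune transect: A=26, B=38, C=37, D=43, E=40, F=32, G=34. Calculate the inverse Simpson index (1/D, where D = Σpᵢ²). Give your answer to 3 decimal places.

Total N = 26+38+37+43+40+32+34 = 250, so the proportions are 0.104, 0.152, 0.148, 0.172, 0.16, 0.128, 0.136 (working shown to 7 dp, full precision carried).
D = 0.104² + 0.152² + 0.148² + 0.172² + 0.16² + 0.128² + 0.136² = 0.0108160 + 0.0231040 + 0.0219040 + 0.0295840 + 0.0256000 + 0.0163840 + 0.0184960 = 0.1458880.
So 1/D = 6.85457, i.e. 6.855 to 3 decimal places.

6.855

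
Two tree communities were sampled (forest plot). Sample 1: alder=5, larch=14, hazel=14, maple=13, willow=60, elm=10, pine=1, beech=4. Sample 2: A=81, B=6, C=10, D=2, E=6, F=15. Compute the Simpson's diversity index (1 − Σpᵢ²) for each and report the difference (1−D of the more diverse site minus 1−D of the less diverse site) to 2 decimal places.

Sample 1: N=121, proportions 0.0413, 0.1157, 0.1157, 0.1074, 0.4959, 0.0826, 0.0083, 0.0331, giving 1−D = 0.7061 (working shown to 4 dp, full precision carried).
Sample 2: N=120, proportions 0.675, 0.05, 0.0833, 0.0167, 0.05, 0.125, giving 1−D = 0.5165.
Difference = |0.7061 − 0.5165| = 0.1896, i.e. 0.19 to 2 decimal places.

0.19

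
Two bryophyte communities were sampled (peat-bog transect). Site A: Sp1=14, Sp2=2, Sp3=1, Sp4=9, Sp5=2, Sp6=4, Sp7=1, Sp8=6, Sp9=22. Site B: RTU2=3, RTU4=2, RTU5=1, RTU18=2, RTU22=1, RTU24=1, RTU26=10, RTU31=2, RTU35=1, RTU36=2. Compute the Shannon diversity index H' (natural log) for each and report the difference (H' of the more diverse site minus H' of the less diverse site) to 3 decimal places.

0.191

Site A: N=61, proportions 0.22951, 0.03279, 0.01639, 0.14754, 0.03279, 0.06557, 0.01639, 0.09836, 0.36066, giving H' = 1.75361 (working shown to 5 dp, full precision carried).
Site B: N=25, proportions 0.12, 0.08, 0.04, 0.08, 0.04, 0.04, 0.4, 0.08, 0.04, 0.08, giving H' = 1.94420.
Difference = |1.75361 − 1.94420| = 0.19059, i.e. 0.191 to 3 decimal places.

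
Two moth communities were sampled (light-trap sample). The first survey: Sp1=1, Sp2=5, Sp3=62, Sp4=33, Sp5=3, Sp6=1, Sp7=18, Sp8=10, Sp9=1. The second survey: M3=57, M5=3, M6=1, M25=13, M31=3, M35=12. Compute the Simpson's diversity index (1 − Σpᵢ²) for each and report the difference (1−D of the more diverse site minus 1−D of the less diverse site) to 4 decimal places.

The first survey: N=134, proportions 0.007463, 0.037313, 0.462687, 0.246269, 0.022388, 0.007463, 0.134328, 0.074627, 0.007463, giving 1−D = 0.699599 (working shown to 6 dp, full precision carried).
The second survey: N=89, proportions 0.640449, 0.033708, 0.011236, 0.146067, 0.033708, 0.134831, giving 1−D = 0.547911.
Difference = |0.699599 − 0.547911| = 0.151688, i.e. 0.1517 to 4 decimal places.

0.1517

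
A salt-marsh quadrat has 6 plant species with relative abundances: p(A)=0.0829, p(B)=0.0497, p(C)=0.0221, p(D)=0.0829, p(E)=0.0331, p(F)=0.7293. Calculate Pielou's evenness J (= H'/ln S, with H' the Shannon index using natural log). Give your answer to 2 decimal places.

0.55

H' = −Σ pᵢ ln pᵢ = −((-0.2064) + (-0.1492) + (-0.0842) + (-0.2064) + (-0.1128) + (-0.2302)) = 0.9893 (working shown to 4 dp, full precision carried).
With S = 6 species, ln S = 1.7918, so J = 0.9893/1.7918 = 0.5522, i.e. 0.55 to 2 decimal places.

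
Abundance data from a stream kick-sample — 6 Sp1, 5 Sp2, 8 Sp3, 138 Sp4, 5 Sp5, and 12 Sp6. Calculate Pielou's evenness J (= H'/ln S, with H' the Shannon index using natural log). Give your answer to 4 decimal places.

Total N = 6+5+8+138+5+12 = 174, so the proportions are 0.034483, 0.028736, 0.045977, 0.793103, 0.028736, 0.068966 (working shown to 6 dp, full precision carried).
H' = −Σ pᵢ ln pᵢ = −((-0.116114) + (-0.102000) + (-0.141591) + (-0.183843) + (-0.102000) + (-0.184424)) = 0.829973.
With S = 6 species, ln S = 1.791759, so J = 0.829973/1.791759 = 0.463217, i.e. 0.4632 to 4 decimal places.

0.4632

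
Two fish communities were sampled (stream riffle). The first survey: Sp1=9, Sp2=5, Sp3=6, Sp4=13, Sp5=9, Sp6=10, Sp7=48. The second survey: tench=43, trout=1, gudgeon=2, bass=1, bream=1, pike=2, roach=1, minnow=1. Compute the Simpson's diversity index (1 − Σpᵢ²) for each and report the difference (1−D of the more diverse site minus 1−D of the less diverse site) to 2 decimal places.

0.41

The first survey: N=100, proportions 0.09, 0.05, 0.06, 0.13, 0.09, 0.1, 0.48, giving 1−D = 0.7204 (working shown to 4 dp, full precision carried).
The second survey: N=52, proportions 0.8269, 0.0192, 0.0385, 0.0192, 0.0192, 0.0385, 0.0192, 0.0192, giving 1−D = 0.3114.
Difference = |0.7204 − 0.3114| = 0.4090, i.e. 0.41 to 2 decimal places.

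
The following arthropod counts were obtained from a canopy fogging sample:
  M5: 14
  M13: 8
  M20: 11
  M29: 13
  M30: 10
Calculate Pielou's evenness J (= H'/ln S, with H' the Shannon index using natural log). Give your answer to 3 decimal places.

Total N = 14+8+11+13+10 = 56, so the proportions are 0.25, 0.14286, 0.19643, 0.23214, 0.17857 (working shown to 5 dp, full precision carried).
H' = −Σ pᵢ ln pᵢ = −((-0.34657) + (-0.27799) + (-0.31968) + (-0.33902) + (-0.30764)) = 1.59090.
With S = 5 species, ln S = 1.60944, so J = 1.59090/1.60944 = 0.98848, i.e. 0.988 to 3 decimal places.

0.988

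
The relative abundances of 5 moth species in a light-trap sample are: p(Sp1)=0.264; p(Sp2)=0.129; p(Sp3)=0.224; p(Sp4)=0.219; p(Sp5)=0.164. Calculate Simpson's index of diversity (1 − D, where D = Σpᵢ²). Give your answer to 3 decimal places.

0.789

D = 0.264² + 0.129² + 0.224² + 0.219² + 0.164² = 0.06970 + 0.01664 + 0.05018 + 0.04796 + 0.02690 = 0.21137 (working shown to 5 dp, full precision carried).
So 1 − D = 0.78863, i.e. 0.789 to 3 decimal places.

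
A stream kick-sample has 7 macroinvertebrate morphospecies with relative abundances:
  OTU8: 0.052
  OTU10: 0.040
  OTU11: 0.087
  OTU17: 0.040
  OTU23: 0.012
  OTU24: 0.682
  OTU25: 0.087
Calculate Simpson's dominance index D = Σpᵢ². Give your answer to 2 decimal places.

D = 0.052² + 0.04² + 0.087² + 0.04² + 0.012² + 0.682² + 0.087² = 0.0027 + 0.0016 + 0.0076 + 0.0016 + 0.0001 + 0.4651 + 0.0076 = 0.4863 (working shown to 4 dp, full precision carried).
To 2 decimal places, D = 0.49.

0.49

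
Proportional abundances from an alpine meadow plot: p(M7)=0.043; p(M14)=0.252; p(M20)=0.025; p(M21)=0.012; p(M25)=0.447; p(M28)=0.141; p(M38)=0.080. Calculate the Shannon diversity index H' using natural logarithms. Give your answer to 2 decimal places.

1.47

Each pᵢ ln pᵢ term (working shown to 4 dp, full precision carried): 0.043×(-3.1466)=-0.1353, 0.252×(-1.3783)=-0.3473, 0.025×(-3.6889)=-0.0922, 0.012×(-4.4228)=-0.0531, 0.447×(-0.8052)=-0.3599, 0.141×(-1.9590)=-0.2762, 0.08×(-2.5257)=-0.2021.
Sum = -1.4661, so H' = 1.47.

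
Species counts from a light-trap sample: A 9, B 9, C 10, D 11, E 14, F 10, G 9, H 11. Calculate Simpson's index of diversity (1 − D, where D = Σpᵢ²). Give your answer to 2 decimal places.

0.87

Total N = 9+9+10+11+14+10+9+11 = 83, so the proportions are 0.1084, 0.1084, 0.1205, 0.1325, 0.1687, 0.1205, 0.1084, 0.1325 (working shown to 4 dp, full precision carried).
D = 0.1084² + 0.1084² + 0.1205² + 0.1325² + 0.1687² + 0.1205² + 0.1084² + 0.1325² = 0.0118 + 0.0118 + 0.0145 + 0.0176 + 0.0285 + 0.0145 + 0.0118 + 0.0176 = 0.1279.
So 1 − D = 0.8721, i.e. 0.87 to 2 decimal places.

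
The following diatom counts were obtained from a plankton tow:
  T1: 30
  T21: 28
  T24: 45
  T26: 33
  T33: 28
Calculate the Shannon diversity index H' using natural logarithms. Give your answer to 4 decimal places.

Total N = 30+28+45+33+28 = 164, so the proportions are 0.182927, 0.170732, 0.27439, 0.20122, 0.170732 (working shown to 6 dp, full precision carried).
Each pᵢ ln pᵢ term: 0.182927×(-1.698669)=-0.310732, 0.170732×(-1.767662)=-0.301796, 0.27439×(-1.293204)=-0.354843, 0.20122×(-1.603359)=-0.322627, 0.170732×(-1.767662)=-0.301796.
Sum = -1.591794, so H' = 1.5918.

1.5918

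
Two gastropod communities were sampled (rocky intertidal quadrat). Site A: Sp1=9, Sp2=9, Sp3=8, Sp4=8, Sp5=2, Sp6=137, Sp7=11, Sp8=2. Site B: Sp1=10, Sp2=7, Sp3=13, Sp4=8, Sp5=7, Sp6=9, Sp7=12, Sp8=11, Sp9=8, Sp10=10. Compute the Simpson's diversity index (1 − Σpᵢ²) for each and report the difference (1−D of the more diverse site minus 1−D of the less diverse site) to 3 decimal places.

0.450

Site A: N=186, proportions 0.04839, 0.04839, 0.04301, 0.04301, 0.01075, 0.73656, 0.05914, 0.01075, giving 1−D = 0.44537 (working shown to 5 dp, full precision carried).
Site B: N=95, proportions 0.10526, 0.07368, 0.13684, 0.08421, 0.07368, 0.09474, 0.12632, 0.11579, 0.08421, 0.10526, giving 1−D = 0.89573.
Difference = |0.44537 − 0.89573| = 0.45036, i.e. 0.450 to 3 decimal places.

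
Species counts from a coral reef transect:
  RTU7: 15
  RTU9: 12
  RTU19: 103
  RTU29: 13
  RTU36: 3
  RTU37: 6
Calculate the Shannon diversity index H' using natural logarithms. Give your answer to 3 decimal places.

1.108

Total N = 15+12+103+13+3+6 = 152, so the proportions are 0.09868, 0.07895, 0.67763, 0.08553, 0.01974, 0.03947 (working shown to 5 dp, full precision carried).
Each pᵢ ln pᵢ term: 0.09868×(-2.31583)=-0.22854, 0.07895×(-2.53897)=-0.20045, 0.67763×(-0.38915)=-0.26370, 0.08553×(-2.45893)=-0.21030, 0.01974×(-3.92527)=-0.07747, 0.03947×(-3.23212)=-0.12758.
Sum = -1.10804, so H' = 1.108.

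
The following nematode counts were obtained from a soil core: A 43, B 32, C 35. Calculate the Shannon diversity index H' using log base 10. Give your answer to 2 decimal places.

Total N = 43+32+35 = 110, so the proportions are 0.3909, 0.2909, 0.3182 (working shown to 4 dp, full precision carried).
Each pᵢ log₁₀ pᵢ term: 0.3909×(-0.4079)=-0.1595, 0.2909×(-0.5362)=-0.1560, 0.3182×(-0.4973)=-0.1582.
Sum = -0.4737, so H' = 0.47.

0.47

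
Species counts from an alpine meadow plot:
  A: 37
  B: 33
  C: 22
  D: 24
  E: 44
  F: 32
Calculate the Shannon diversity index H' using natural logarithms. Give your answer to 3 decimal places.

Total N = 37+33+22+24+44+32 = 192, so the proportions are 0.19271, 0.17188, 0.11458, 0.125, 0.22917, 0.16667 (working shown to 5 dp, full precision carried).
Each pᵢ ln pᵢ term: 0.19271×(-1.64658)=-0.31731, 0.17188×(-1.76099)=-0.30267, 0.11458×(-2.16645)=-0.24824, 0.125×(-2.07944)=-0.25993, 0.22917×(-1.47331)=-0.33763, 0.16667×(-1.79176)=-0.29863.
Sum = -1.76441, so H' = 1.764.

1.764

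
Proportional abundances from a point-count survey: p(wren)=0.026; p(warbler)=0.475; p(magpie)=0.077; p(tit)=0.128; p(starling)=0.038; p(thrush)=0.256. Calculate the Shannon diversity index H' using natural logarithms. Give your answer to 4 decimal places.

Each pᵢ ln pᵢ term (working shown to 6 dp, full precision carried): 0.026×(-3.649659)=-0.094891, 0.475×(-0.744440)=-0.353609, 0.077×(-2.563950)=-0.197424, 0.128×(-2.055725)=-0.263133, 0.038×(-3.270169)=-0.124266, 0.256×(-1.362578)=-0.348820.
Sum = -1.382144, so H' = 1.3821.

1.3821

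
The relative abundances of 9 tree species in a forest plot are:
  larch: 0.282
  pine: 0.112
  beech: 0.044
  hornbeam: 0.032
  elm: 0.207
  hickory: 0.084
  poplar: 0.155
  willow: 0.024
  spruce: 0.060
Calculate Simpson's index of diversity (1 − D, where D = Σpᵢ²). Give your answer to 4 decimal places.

D = 0.282² + 0.112² + 0.044² + 0.032² + 0.207² + 0.084² + 0.155² + 0.024² + 0.06² = 0.079524 + 0.012544 + 0.001936 + 0.001024 + 0.042849 + 0.007056 + 0.024025 + 0.000576 + 0.003600 = 0.173134 (working shown to 6 dp, full precision carried).
So 1 − D = 0.826866, i.e. 0.8269 to 4 decimal places.

0.8269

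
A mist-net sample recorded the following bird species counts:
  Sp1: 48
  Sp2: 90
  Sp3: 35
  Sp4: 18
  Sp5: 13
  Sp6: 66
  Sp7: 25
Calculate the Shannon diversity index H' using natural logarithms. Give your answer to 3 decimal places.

Total N = 48+90+35+18+13+66+25 = 295, so the proportions are 0.16271, 0.30508, 0.11864, 0.06102, 0.04407, 0.22373, 0.08475 (working shown to 5 dp, full precision carried).
Each pᵢ ln pᵢ term: 0.16271×(-1.81577)=-0.29545, 0.30508×(-1.18717)=-0.36219, 0.11864×(-2.13163)=-0.25290, 0.06102×(-2.79660)=-0.17064, 0.04407×(-3.12203)=-0.13758, 0.22373×(-1.49732)=-0.33499, 0.08475×(-2.46810)=-0.20916.
Sum = -1.76291, so H' = 1.763.

1.763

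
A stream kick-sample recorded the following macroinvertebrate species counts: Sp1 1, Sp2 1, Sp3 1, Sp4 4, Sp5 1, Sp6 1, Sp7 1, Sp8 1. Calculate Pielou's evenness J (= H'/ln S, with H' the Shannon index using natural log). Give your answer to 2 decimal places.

Total N = 1+1+1+4+1+1+1+1 = 11, so the proportions are 0.0909, 0.0909, 0.0909, 0.3636, 0.0909, 0.0909, 0.0909, 0.0909 (working shown to 4 dp, full precision carried).
H' = −Σ pᵢ ln pᵢ = −((-0.2180) + (-0.2180) + (-0.2180) + (-0.3679) + (-0.2180) + (-0.2180) + (-0.2180) + (-0.2180)) = 1.8938.
With S = 8 species, ln S = 2.0794, so J = 1.8938/2.0794 = 0.9107, i.e. 0.91 to 2 decimal places.

0.91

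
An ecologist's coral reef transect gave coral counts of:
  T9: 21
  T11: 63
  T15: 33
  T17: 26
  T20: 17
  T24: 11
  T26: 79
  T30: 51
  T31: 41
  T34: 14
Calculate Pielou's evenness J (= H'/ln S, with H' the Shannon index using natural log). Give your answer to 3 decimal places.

0.923

Total N = 21+63+33+26+17+11+79+51+41+14 = 356, so the proportions are 0.05899, 0.17697, 0.0927, 0.07303, 0.04775, 0.0309, 0.22191, 0.14326, 0.11517, 0.03933 (working shown to 5 dp, full precision carried).
H' = −Σ pᵢ ln pᵢ = −((-0.16696) + (-0.30647) + (-0.22047) + (-0.19112) + (-0.14525) + (-0.10744) + (-0.33408) + (-0.27837) + (-0.24892) + (-0.12725)) = 2.12633.
With S = 10 species, ln S = 2.30259, so J = 2.12633/2.30259 = 0.92345, i.e. 0.923 to 3 decimal places.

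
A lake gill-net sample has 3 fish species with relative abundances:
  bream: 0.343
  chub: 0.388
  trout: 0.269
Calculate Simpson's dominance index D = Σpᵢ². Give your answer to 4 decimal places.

0.3406

D = 0.343² + 0.388² + 0.269² = 0.117649 + 0.150544 + 0.072361 = 0.340554 (working shown to 6 dp, full precision carried).
To 4 decimal places, D = 0.3406.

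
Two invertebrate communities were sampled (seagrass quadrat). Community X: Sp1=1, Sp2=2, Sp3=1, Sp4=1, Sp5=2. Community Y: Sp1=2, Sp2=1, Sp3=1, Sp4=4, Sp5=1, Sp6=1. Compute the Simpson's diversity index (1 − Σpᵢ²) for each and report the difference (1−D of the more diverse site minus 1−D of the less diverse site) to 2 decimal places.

Community X: N=7, proportions 0.1429, 0.2857, 0.1429, 0.1429, 0.2857, giving 1−D = 0.7755 (working shown to 4 dp, full precision carried).
Community Y: N=10, proportions 0.2, 0.1, 0.1, 0.4, 0.1, 0.1, giving 1−D = 0.7600.
Difference = |0.7755 − 0.7600| = 0.0155, i.e. 0.02 to 2 decimal places.

0.02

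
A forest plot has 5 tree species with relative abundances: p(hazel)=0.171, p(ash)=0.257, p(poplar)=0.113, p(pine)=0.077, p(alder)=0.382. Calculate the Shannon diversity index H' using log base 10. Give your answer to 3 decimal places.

Each pᵢ log₁₀ pᵢ term (working shown to 5 dp, full precision carried): 0.171×(-0.76700)=-0.13116, 0.257×(-0.59007)=-0.15165, 0.113×(-0.94692)=-0.10700, 0.077×(-1.11351)=-0.08574, 0.382×(-0.41794)=-0.15965.
Sum = -0.63520, so H' = 0.635.

0.635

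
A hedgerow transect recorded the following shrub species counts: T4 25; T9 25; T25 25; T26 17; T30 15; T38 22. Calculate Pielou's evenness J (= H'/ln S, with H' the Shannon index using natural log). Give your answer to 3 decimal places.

0.990

Total N = 25+25+25+17+15+22 = 129, so the proportions are 0.1938, 0.1938, 0.1938, 0.13178, 0.11628, 0.17054 (working shown to 5 dp, full precision carried).
H' = −Σ pᵢ ln pᵢ = −((-0.31801) + (-0.31801) + (-0.31801) + (-0.26707) + (-0.25020) + (-0.30165)) = 1.77296.
With S = 6 species, ln S = 1.79176, so J = 1.77296/1.79176 = 0.98951, i.e. 0.990 to 3 decimal places.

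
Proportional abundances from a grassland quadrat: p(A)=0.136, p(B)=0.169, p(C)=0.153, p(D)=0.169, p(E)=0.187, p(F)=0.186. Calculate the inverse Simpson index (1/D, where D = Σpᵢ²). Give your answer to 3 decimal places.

D = 0.136² + 0.169² + 0.153² + 0.169² + 0.187² + 0.186² = 0.0184960 + 0.0285610 + 0.0234090 + 0.0285610 + 0.0349690 + 0.0345960 = 0.1685920 (working shown to 7 dp, full precision carried).
So 1/D = 5.93148, i.e. 5.931 to 3 decimal places.

5.931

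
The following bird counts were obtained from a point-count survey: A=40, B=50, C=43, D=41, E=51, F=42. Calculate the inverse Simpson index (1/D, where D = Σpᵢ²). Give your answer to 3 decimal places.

5.943

Total N = 40+50+43+41+51+42 = 267, so the proportions are 0.1498127, 0.1872659, 0.1610487, 0.1535581, 0.1910112, 0.1573034 (working shown to 7 dp, full precision carried).
D = 0.1498127² + 0.1872659² + 0.1610487² + 0.1535581² + 0.1910112² + 0.1573034² = 0.0224439 + 0.0350685 + 0.0259367 + 0.0235801 + 0.0364853 + 0.0247444 = 0.1682588.
So 1/D = 5.94323, i.e. 5.943 to 3 decimal places.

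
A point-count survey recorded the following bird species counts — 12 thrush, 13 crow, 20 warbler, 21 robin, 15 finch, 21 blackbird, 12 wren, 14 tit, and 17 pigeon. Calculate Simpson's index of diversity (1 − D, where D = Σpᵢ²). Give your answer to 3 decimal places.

Total N = 12+13+20+21+15+21+12+14+17 = 145, so the proportions are 0.08276, 0.08966, 0.13793, 0.14483, 0.10345, 0.14483, 0.08276, 0.09655, 0.11724 (working shown to 5 dp, full precision carried).
D = 0.08276² + 0.08966² + 0.13793² + 0.14483² + 0.10345² + 0.14483² + 0.08276² + 0.09655² + 0.11724² = 0.00685 + 0.00804 + 0.01902 + 0.02098 + 0.01070 + 0.02098 + 0.00685 + 0.00932 + 0.01375 = 0.11648.
So 1 − D = 0.88352, i.e. 0.884 to 3 decimal places.

0.884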